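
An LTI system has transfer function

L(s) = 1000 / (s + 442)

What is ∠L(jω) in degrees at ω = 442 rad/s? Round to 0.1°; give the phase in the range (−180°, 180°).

At s = jω = j442:
pole (s+442): 442 + j442 → |·| = √(442²+442²) = √390728 ≈ 625.08, ∠ = arctan(442/442) ≈ 45.00°
∠L = 0.00° − 45.00° = -45.00°

-45.0°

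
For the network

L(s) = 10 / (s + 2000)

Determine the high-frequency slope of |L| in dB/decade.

Each pole contributes −20 dB/decade at high frequency; each zero contributes +20 dB/decade.
Net: 0 zero(s) − 1 pole(s) → -20 dB/decade.

-20 dB/decade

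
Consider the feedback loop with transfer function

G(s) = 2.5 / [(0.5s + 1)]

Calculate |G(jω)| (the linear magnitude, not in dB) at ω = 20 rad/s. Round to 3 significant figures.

0.249

At ω = 20 rad/s:
pole (1 + j20·0.5) = 1 + j10 → |·| ≈ 10.05, ∠ ≈ 84.29°
|G| = 2.5 · 1 / (10.05) ≈ 0.24876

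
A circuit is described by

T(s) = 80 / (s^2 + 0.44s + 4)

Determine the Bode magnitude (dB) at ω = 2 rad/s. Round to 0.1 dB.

At s = jω = j2:
quadratic: (j2)² + 0.44·j2 + 4 = 0 + j0.88 → |·| ≈ 0.88, ∠ ≈ 90.00°
|T| = 80 / 0.88 ≈ 90.909
Gain = 20 log₁₀(90.909) ≈ 39.17 dB

39.2 dB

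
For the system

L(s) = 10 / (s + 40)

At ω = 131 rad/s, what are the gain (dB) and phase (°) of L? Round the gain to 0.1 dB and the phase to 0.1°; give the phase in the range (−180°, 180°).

-22.7 dB, -73.0°

Substitute s = j131:
Numerator: 10 = 10 + j0
Denominator: (j131) + 40 = 40 + j131
|N| = √(10² + 0²) ≈ 10, ∠N ≈ 0.00°
|D| = √(40² + 131²) ≈ 136.97, ∠D ≈ 73.02°
|L| = 10 / 136.97 ≈ 0.073009
Gain = 20 log₁₀(0.073009) ≈ -22.73 dB
∠L = 0.00° − 73.02° = -73.02°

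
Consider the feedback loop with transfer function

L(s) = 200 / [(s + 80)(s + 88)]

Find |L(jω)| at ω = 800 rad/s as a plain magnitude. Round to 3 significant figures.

0.000309

At s = jω = j800:
pole (s+80): 80 + j800 → |·| = √(80²+800²) = √646400 ≈ 803.99, ∠ = arctan(800/80) ≈ 84.29°
pole (s+88): 88 + j800 → |·| = √(88²+800²) = √647744 ≈ 804.83, ∠ = arctan(800/88) ≈ 83.72°
|L| = 200 / 6.4708e+05 ≈ 0.00030908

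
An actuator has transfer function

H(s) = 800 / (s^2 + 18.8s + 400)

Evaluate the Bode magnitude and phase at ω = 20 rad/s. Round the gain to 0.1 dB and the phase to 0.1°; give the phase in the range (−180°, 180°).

6.6 dB, -90.0°

At s = jω = j20:
quadratic: (j20)² + 18.8·j20 + 400 = 0 + j376 → |·| ≈ 376, ∠ ≈ 90.00°
|H| = 800 / 376 ≈ 2.1277
Gain = 20 log₁₀(2.1277) ≈ 6.56 dB
∠H = 0.00° − 90.00° = -90.00°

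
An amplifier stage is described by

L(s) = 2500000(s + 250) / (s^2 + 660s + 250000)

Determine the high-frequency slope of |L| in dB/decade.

Each pole contributes −20 dB/decade at high frequency; each zero contributes +20 dB/decade.
Net: 1 zero(s) − 2 pole(s) → -20 dB/decade.

-20 dB/decade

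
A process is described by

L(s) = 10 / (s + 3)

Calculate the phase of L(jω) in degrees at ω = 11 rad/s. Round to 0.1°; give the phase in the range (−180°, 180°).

At s = jω = j11:
pole (s+3): 3 + j11 → |·| = √(3²+11²) = √130 ≈ 11.402, ∠ = arctan(11/3) ≈ 74.74°
∠L = 0.00° − 74.74° = -74.74°

-74.7°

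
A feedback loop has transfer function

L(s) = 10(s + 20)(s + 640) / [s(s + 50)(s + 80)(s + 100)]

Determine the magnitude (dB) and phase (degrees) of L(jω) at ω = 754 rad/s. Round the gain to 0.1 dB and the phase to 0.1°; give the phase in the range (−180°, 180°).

-92.9 dB, 155.6°

At s = jω = j754:
zero (s+20): 20 + j754 → |·| = √(20²+754²) = √568916 ≈ 754.27, ∠ = arctan(754/20) ≈ 88.48°
zero (s+640): 640 + j754 → |·| = √(640²+754²) = √978116 ≈ 989, ∠ = arctan(754/640) ≈ 49.68°
pole (s+50): 50 + j754 → |·| = √(50²+754²) = √571016 ≈ 755.66, ∠ = arctan(754/50) ≈ 86.21°
pole (s+80): 80 + j754 → |·| = √(80²+754²) = √574916 ≈ 758.23, ∠ = arctan(754/80) ≈ 83.94°
pole (s+100): 100 + j754 → |·| = √(100²+754²) = √578516 ≈ 760.6, ∠ = arctan(754/100) ≈ 82.45°
pole at origin: |s| = 754, ∠ = 90.00° (in denominator)
|L| = 10 · 7.4597e+05 / 3.2859e+11 ≈ 2.2702e-05
Gain = 20 log₁₀(2.2702e-05) ≈ -92.88 dB
∠L = 138.16° − 342.60° = -204.44° ≡ 155.56° (principal value)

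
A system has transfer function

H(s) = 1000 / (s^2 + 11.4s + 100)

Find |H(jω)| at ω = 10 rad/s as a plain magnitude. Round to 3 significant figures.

At s = jω = j10:
quadratic: (j10)² + 11.4·j10 + 100 = 0 + j114 → |·| ≈ 114, ∠ ≈ 90.00°
|H| = 1000 / 114 ≈ 8.7719

8.77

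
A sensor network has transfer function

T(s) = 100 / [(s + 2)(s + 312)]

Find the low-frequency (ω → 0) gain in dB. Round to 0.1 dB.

T(0) = 100 / (2·312) ≈ 0.16026
20 log₁₀(0.16026) ≈ -15.90 dB

-15.9 dB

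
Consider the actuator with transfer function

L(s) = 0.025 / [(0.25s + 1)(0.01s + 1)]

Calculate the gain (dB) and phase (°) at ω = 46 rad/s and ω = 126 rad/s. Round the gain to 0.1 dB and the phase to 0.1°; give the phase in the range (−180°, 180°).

At ω = 46 rad/s:
pole (1 + j46·0.25) = 1 + j11.5 → |·| ≈ 11.543, ∠ ≈ 85.03°
pole (1 + j46·0.01) = 1 + j0.46 → |·| ≈ 1.1007, ∠ ≈ 24.70°
|L| = 0.025 · 1 / (11.543 · 1.1007) ≈ 0.0019677
Gain = 20 log₁₀(0.0019677) ≈ -54.12 dB
∠L = (0°) − (85.03° + 24.70°) = -109.73°

At ω = 126 rad/s:
pole (1 + j126·0.25) = 1 + j31.5 → |·| ≈ 31.516, ∠ ≈ 88.18°
pole (1 + j126·0.01) = 1 + j1.26 → |·| ≈ 1.6086, ∠ ≈ 51.56°
|L| = 0.025 · 1 / (31.516 · 1.6086) ≈ 0.00049313
Gain = 20 log₁₀(0.00049313) ≈ -66.14 dB
∠L = (0°) − (88.18° + 51.56°) = -139.74°

ω = 46: -54.1 dB, -109.7°; ω = 126: -66.1 dB, -139.7°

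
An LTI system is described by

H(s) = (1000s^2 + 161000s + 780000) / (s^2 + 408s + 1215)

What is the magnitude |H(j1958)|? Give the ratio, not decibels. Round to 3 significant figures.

982

Substitute s = j1958:
Numerator: 1000(j1958)^2 + 161000(j1958) + 780000 = -3832984000 + j315238000
Denominator: (j1958)^2 + 408(j1958) + 1215 = -3832549 + j798864
|N| = √(3832984000² + 315238000²) ≈ 3.8459e+09, ∠N ≈ 175.30°
|D| = √(3832549² + 798864²) ≈ 3.9149e+06, ∠D ≈ 168.23°
|H| = 3.8459e+09 / 3.9149e+06 ≈ 982.38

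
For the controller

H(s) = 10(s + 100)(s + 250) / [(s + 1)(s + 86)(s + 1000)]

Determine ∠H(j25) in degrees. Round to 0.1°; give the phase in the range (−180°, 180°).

-85.6°

At s = jω = j25:
zero (s+100): 100 + j25 → |·| = √(100²+25²) = √10625 ≈ 103.08, ∠ = arctan(25/100) ≈ 14.04°
zero (s+250): 250 + j25 → |·| = √(250²+25²) = √63125 ≈ 251.25, ∠ = arctan(25/250) ≈ 5.71°
pole (s+1): 1 + j25 → |·| = √(1²+25²) = √626 ≈ 25.02, ∠ = arctan(25/1) ≈ 87.71°
pole (s+86): 86 + j25 → |·| = √(86²+25²) = √8021 ≈ 89.56, ∠ = arctan(25/86) ≈ 16.21°
pole (s+1000): 1000 + j25 → |·| = √(1000²+25²) = √1000625 ≈ 1000.3, ∠ = arctan(25/1000) ≈ 1.43°
∠H = 19.75° − 105.35° = -85.60°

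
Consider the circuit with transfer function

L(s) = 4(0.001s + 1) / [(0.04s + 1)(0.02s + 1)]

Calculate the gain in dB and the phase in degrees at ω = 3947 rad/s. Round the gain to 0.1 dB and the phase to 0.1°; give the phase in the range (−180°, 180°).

-57.7 dB, -103.1°

At ω = 3947 rad/s:
zero (1 + j3947·0.001) = 1 + j3.947 → |·| ≈ 4.0717, ∠ ≈ 75.78°
pole (1 + j3947·0.04) = 1 + j157.88 → |·| ≈ 157.88, ∠ ≈ 89.64°
pole (1 + j3947·0.02) = 1 + j78.94 → |·| ≈ 78.946, ∠ ≈ 89.27°
|L| = 4 · 4.0717 / (157.88 · 78.946) ≈ 0.0013067
Gain = 20 log₁₀(0.0013067) ≈ -57.68 dB
∠L = (75.78°) − (89.64° + 89.27°) = -103.13°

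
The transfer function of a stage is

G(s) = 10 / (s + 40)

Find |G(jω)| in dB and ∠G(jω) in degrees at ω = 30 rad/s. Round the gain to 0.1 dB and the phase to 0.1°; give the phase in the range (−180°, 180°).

Substitute s = j30:
Numerator: 10 = 10 + j0
Denominator: (j30) + 40 = 40 + j30
|N| = √(10² + 0²) ≈ 10, ∠N ≈ 0.00°
|D| = √(40² + 30²) ≈ 50, ∠D ≈ 36.87°
|G| = 10 / 50 ≈ 0.2
Gain = 20 log₁₀(0.2) ≈ -13.98 dB
∠G = 0.00° − 36.87° = -36.87°

-14.0 dB, -36.9°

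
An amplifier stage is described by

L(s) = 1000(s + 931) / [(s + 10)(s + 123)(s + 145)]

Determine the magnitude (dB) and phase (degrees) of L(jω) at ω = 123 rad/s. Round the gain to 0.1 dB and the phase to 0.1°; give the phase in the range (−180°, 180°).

At s = jω = j123:
zero (s+931): 931 + j123 → |·| = √(931²+123²) = √881890 ≈ 939.09, ∠ = arctan(123/931) ≈ 7.53°
pole (s+10): 10 + j123 → |·| = √(10²+123²) = √15229 ≈ 123.41, ∠ = arctan(123/10) ≈ 85.35°
pole (s+123): 123 + j123 → |·| = √(123²+123²) = √30258 ≈ 173.95, ∠ = arctan(123/123) ≈ 45.00°
pole (s+145): 145 + j123 → |·| = √(145²+123²) = √36154 ≈ 190.14, ∠ = arctan(123/145) ≈ 40.31°
|L| = 1000 · 939.09 / 4.0818e+06 ≈ 0.23007
Gain = 20 log₁₀(0.23007) ≈ -12.76 dB
∠L = 7.53° − 170.66° = -163.13°

-12.8 dB, -163.1°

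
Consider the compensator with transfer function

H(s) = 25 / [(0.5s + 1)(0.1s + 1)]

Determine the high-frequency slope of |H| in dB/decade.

-40 dB/decade

Each pole contributes −20 dB/decade at high frequency; each zero contributes +20 dB/decade.
Net: 0 zero(s) − 2 pole(s) → -40 dB/decade.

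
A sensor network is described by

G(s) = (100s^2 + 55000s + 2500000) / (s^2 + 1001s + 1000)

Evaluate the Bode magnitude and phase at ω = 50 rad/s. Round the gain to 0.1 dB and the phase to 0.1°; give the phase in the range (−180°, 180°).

37.0 dB, -41.0°

Substitute s = j50:
Numerator: 100(j50)^2 + 55000(j50) + 2500000 = 2250000 + j2750000
Denominator: (j50)^2 + 1001(j50) + 1000 = -1500 + j50050
|N| = √(2250000² + 2750000²) ≈ 3.5532e+06, ∠N ≈ 50.71°
|D| = √(1500² + 50050²) ≈ 50072, ∠D ≈ 91.72°
|G| = 3.5532e+06 / 50072 ≈ 70.962
Gain = 20 log₁₀(70.962) ≈ 37.02 dB
∠G = 50.71° − 91.72° = -41.01°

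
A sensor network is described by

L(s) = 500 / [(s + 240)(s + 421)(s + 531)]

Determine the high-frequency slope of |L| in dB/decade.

Each pole contributes −20 dB/decade at high frequency; each zero contributes +20 dB/decade.
Net: 0 zero(s) − 3 pole(s) → -60 dB/decade.

-60 dB/decade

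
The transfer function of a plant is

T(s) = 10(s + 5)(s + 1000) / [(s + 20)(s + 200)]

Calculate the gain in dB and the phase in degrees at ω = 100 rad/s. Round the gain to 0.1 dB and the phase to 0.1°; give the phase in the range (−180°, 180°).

32.9 dB, -12.4°

At s = jω = j100:
zero (s+5): 5 + j100 → |·| = √(5²+100²) = √10025 ≈ 100.12, ∠ = arctan(100/5) ≈ 87.14°
zero (s+1000): 1000 + j100 → |·| = √(1000²+100²) = √1010000 ≈ 1005, ∠ = arctan(100/1000) ≈ 5.71°
pole (s+20): 20 + j100 → |·| = √(20²+100²) = √10400 ≈ 101.98, ∠ = arctan(100/20) ≈ 78.69°
pole (s+200): 200 + j100 → |·| = √(200²+100²) = √50000 ≈ 223.61, ∠ = arctan(100/200) ≈ 26.57°
|T| = 10 · 1.0062e+05 / 22804 ≈ 44.124
Gain = 20 log₁₀(44.124) ≈ 32.89 dB
∠T = 92.85° − 105.26° = -12.41°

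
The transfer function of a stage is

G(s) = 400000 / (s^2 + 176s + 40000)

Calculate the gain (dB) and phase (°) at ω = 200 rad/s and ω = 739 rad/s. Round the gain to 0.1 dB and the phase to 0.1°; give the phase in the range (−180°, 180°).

At s = jω = j200:
quadratic: (j200)² + 176·j200 + 40000 = 0 + j35200 → |·| ≈ 35200, ∠ ≈ 90.00°
|G| = 400000 / 35200 ≈ 11.364
Gain = 20 log₁₀(11.364) ≈ 21.11 dB
∠G = 0.00° − 90.00° = -90.00°

At s = jω = j739:
quadratic: (j739)² + 176·j739 + 40000 = -506121 + j130064 → |·| ≈ 5.2257e+05, ∠ ≈ 165.59°
|G| = 400000 / 5.2257e+05 ≈ 0.76545
Gain = 20 log₁₀(0.76545) ≈ -2.32 dB
∠G = 0.00° − 165.59° = -165.59°

ω = 200: 21.1 dB, -90.0°; ω = 739: -2.3 dB, -165.6°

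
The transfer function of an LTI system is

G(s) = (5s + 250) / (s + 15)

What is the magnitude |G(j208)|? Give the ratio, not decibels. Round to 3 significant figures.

Substitute s = j208:
Numerator: 5(j208) + 250 = 250 + j1040
Denominator: (j208) + 15 = 15 + j208
|N| = √(250² + 1040²) ≈ 1069.6, ∠N ≈ 76.48°
|D| = √(15² + 208²) ≈ 208.54, ∠D ≈ 85.88°
|G| = 1069.6 / 208.54 ≈ 5.129

5.13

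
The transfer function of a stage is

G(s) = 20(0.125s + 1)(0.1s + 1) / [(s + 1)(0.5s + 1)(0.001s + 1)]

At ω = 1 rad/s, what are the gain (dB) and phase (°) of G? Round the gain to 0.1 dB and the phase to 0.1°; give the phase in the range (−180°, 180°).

22.2 dB, -58.8°

At ω = 1 rad/s:
zero (1 + j1·0.125) = 1 + j0.125 → |·| ≈ 1.0078, ∠ ≈ 7.13°
zero (1 + j1·0.1) = 1 + j0.1 → |·| ≈ 1.005, ∠ ≈ 5.71°
pole (1 + j1·1) = 1 + j1 → |·| ≈ 1.4142, ∠ ≈ 45.00°
pole (1 + j1·0.5) = 1 + j0.5 → |·| ≈ 1.118, ∠ ≈ 26.57°
pole (1 + j1·0.001) = 1 + j0.001 → |·| ≈ 1, ∠ ≈ 0.06°
|G| = 20 · 1.0078 · 1.005 / (1.4142 · 1.118 · 1) ≈ 12.812
Gain = 20 log₁₀(12.812) ≈ 22.15 dB
∠G = (7.13° + 5.71°) − (45.00° + 26.57° + 0.06°) = -58.79°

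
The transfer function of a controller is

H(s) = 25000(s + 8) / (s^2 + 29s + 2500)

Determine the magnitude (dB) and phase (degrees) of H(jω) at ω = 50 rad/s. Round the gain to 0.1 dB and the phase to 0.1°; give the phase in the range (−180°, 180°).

At s = jω = j50:
zero (s+8): 8 + j50 → |·| = √(8²+50²) = √2564 ≈ 50.636, ∠ = arctan(50/8) ≈ 80.91°
quadratic: (j50)² + 29·j50 + 2500 = 0 + j1450 → |·| ≈ 1450, ∠ ≈ 90.00°
|H| = 25000 · 50.636 / 1450 ≈ 873.03
Gain = 20 log₁₀(873.03) ≈ 58.82 dB
∠H = 80.91° − 90.00° = -9.09°

58.8 dB, -9.1°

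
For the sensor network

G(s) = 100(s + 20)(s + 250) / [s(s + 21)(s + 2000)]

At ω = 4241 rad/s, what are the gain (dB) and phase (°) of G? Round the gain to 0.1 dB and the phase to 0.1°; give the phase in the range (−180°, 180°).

At s = jω = j4241:
zero (s+20): 20 + j4241 → |·| = √(20²+4241²) = √17986481 ≈ 4241, ∠ = arctan(4241/20) ≈ 89.73°
zero (s+250): 250 + j4241 → |·| = √(250²+4241²) = √18048581 ≈ 4248.4, ∠ = arctan(4241/250) ≈ 86.63°
pole (s+21): 21 + j4241 → |·| = √(21²+4241²) = √17986522 ≈ 4241.1, ∠ = arctan(4241/21) ≈ 89.72°
pole (s+2000): 2000 + j4241 → |·| = √(2000²+4241²) = √21986081 ≈ 4688.9, ∠ = arctan(4241/2000) ≈ 64.75°
pole at origin: |s| = 4241, ∠ = 90.00° (in denominator)
|G| = 100 · 1.8017e+07 / 8.4337e+10 ≈ 0.021363
Gain = 20 log₁₀(0.021363) ≈ -33.41 dB
∠G = 176.36° − 244.47° = -68.11°

-33.4 dB, -68.1°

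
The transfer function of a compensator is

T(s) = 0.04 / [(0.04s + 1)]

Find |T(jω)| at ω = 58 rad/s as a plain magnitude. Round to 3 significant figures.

0.0158

At ω = 58 rad/s:
pole (1 + j58·0.04) = 1 + j2.32 → |·| ≈ 2.5263, ∠ ≈ 66.68°
|T| = 0.04 · 1 / (2.5263) ≈ 0.015833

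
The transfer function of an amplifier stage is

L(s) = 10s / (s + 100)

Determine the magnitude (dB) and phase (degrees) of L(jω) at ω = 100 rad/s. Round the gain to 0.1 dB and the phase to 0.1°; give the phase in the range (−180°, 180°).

At s = jω = j100:
zero at origin: s = j100 → |·| = 100, ∠ = 90.00°
pole (s+100): 100 + j100 → |·| = √(100²+100²) = √20000 ≈ 141.42, ∠ = arctan(100/100) ≈ 45.00°
|L| = 10 · 100 / 141.42 ≈ 7.0711
Gain = 20 log₁₀(7.0711) ≈ 16.99 dB
∠L = 90.00° − 45.00° = 45.00°

17.0 dB, 45.0°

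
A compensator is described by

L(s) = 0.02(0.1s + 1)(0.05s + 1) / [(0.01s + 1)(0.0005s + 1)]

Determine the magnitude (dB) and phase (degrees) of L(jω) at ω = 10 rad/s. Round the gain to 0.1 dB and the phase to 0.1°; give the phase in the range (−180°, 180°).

At ω = 10 rad/s:
zero (1 + j10·0.1) = 1 + j1 → |·| ≈ 1.4142, ∠ ≈ 45.00°
zero (1 + j10·0.05) = 1 + j0.5 → |·| ≈ 1.118, ∠ ≈ 26.57°
pole (1 + j10·0.01) = 1 + j0.1 → |·| ≈ 1.005, ∠ ≈ 5.71°
pole (1 + j10·0.0005) = 1 + j0.005 → |·| ≈ 1, ∠ ≈ 0.29°
|L| = 0.02 · 1.4142 · 1.118 / (1.005 · 1) ≈ 0.031464
Gain = 20 log₁₀(0.031464) ≈ -30.04 dB
∠L = (45.00° + 26.57°) − (5.71° + 0.29°) = 65.57°

-30.0 dB, 65.6°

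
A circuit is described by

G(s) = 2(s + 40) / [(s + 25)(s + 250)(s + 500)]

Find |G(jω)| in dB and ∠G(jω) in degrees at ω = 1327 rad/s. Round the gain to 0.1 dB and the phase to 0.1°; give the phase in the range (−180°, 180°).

-119.6 dB, -149.3°

At s = jω = j1327:
zero (s+40): 40 + j1327 → |·| = √(40²+1327²) = √1762529 ≈ 1327.6, ∠ = arctan(1327/40) ≈ 88.27°
pole (s+25): 25 + j1327 → |·| = √(25²+1327²) = √1761554 ≈ 1327.2, ∠ = arctan(1327/25) ≈ 88.92°
pole (s+250): 250 + j1327 → |·| = √(250²+1327²) = √1823429 ≈ 1350.3, ∠ = arctan(1327/250) ≈ 79.33°
pole (s+500): 500 + j1327 → |·| = √(500²+1327²) = √2010929 ≈ 1418.1, ∠ = arctan(1327/500) ≈ 69.35°
|G| = 2 · 1327.6 / 2.5414e+09 ≈ 1.0448e-06
Gain = 20 log₁₀(1.0448e-06) ≈ -119.62 dB
∠G = 88.27° − 237.60° = -149.33°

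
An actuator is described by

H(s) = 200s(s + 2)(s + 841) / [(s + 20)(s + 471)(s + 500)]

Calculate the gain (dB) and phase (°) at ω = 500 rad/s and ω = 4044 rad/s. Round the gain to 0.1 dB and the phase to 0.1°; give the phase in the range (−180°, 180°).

At s = jω = j500:
zero (s+2): 2 + j500 → |·| = √(2²+500²) = √250004 ≈ 500, ∠ = arctan(500/2) ≈ 89.77°
zero (s+841): 841 + j500 → |·| = √(841²+500²) = √957281 ≈ 978.41, ∠ = arctan(500/841) ≈ 30.73°
zero at origin: s = j500 → |·| = 500, ∠ = 90.00°
pole (s+20): 20 + j500 → |·| = √(20²+500²) = √250400 ≈ 500.4, ∠ = arctan(500/20) ≈ 87.71°
pole (s+471): 471 + j500 → |·| = √(471²+500²) = √471841 ≈ 686.91, ∠ = arctan(500/471) ≈ 46.71°
pole (s+500): 500 + j500 → |·| = √(500²+500²) = √500000 ≈ 707.11, ∠ = arctan(500/500) ≈ 45.00°
|H| = 200 · 2.446e+08 / 2.4305e+08 ≈ 201.28
Gain = 20 log₁₀(201.28) ≈ 46.08 dB
∠H = 210.50° − 179.42° = 31.08°

At s = jω = j4044:
zero (s+2): 2 + j4044 → |·| = √(2²+4044²) = √16353940 ≈ 4044, ∠ = arctan(4044/2) ≈ 89.97°
zero (s+841): 841 + j4044 → |·| = √(841²+4044²) = √17061217 ≈ 4130.5, ∠ = arctan(4044/841) ≈ 78.25°
zero at origin: s = j4044 → |·| = 4044, ∠ = 90.00°
pole (s+20): 20 + j4044 → |·| = √(20²+4044²) = √16354336 ≈ 4044, ∠ = arctan(4044/20) ≈ 89.72°
pole (s+471): 471 + j4044 → |·| = √(471²+4044²) = √16575777 ≈ 4071.3, ∠ = arctan(4044/471) ≈ 83.36°
pole (s+500): 500 + j4044 → |·| = √(500²+4044²) = √16603936 ≈ 4074.8, ∠ = arctan(4044/500) ≈ 82.95°
|H| = 200 · 6.755e+10 / 6.7089e+10 ≈ 201.37
Gain = 20 log₁₀(201.37) ≈ 46.08 dB
∠H = 258.22° − 256.03° = 2.19°

ω = 500: 46.1 dB, 31.1°; ω = 4044: 46.1 dB, 2.2°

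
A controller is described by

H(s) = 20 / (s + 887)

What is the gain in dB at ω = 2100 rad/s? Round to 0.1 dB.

-41.1 dB

At s = jω = j2100:
pole (s+887): 887 + j2100 → |·| = √(887²+2100²) = √5196769 ≈ 2279.6, ∠ = arctan(2100/887) ≈ 67.10°
|H| = 20 / 2279.6 ≈ 0.0087735
Gain = 20 log₁₀(0.0087735) ≈ -41.14 dB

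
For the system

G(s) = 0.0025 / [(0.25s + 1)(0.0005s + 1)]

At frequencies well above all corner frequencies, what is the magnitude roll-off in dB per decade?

-40 dB/decade

Each pole contributes −20 dB/decade at high frequency; each zero contributes +20 dB/decade.
Net: 0 zero(s) − 2 pole(s) → -40 dB/decade.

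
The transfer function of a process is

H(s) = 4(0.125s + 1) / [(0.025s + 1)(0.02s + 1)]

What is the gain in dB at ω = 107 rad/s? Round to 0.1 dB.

At ω = 107 rad/s:
zero (1 + j107·0.125) = 1 + j13.375 → |·| ≈ 13.412, ∠ ≈ 85.72°
pole (1 + j107·0.025) = 1 + j2.675 → |·| ≈ 2.8558, ∠ ≈ 69.50°
pole (1 + j107·0.02) = 1 + j2.14 → |·| ≈ 2.3621, ∠ ≈ 64.95°
|H| = 4 · 13.412 / (2.8558 · 2.3621) ≈ 7.9529
Gain = 20 log₁₀(7.9529) ≈ 18.01 dB

18.0 dB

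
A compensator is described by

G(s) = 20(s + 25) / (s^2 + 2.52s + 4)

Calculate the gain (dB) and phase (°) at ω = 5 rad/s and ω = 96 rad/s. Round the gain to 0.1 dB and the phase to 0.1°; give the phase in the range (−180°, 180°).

ω = 5: 26.4 dB, -137.7°; ω = 96: -13.3 dB, -103.1°

At s = jω = j5:
zero (s+25): 25 + j5 → |·| = √(25²+5²) = √650 ≈ 25.495, ∠ = arctan(5/25) ≈ 11.31°
quadratic: (j5)² + 2.52·j5 + 4 = -21 + j12.6 → |·| ≈ 24.49, ∠ ≈ 149.04°
|G| = 20 · 25.495 / 24.49 ≈ 20.821
Gain = 20 log₁₀(20.821) ≈ 26.37 dB
∠G = 11.31° − 149.04° = -137.73°

At s = jω = j96:
zero (s+25): 25 + j96 → |·| = √(25²+96²) = √9841 ≈ 99.202, ∠ = arctan(96/25) ≈ 75.40°
quadratic: (j96)² + 2.52·j96 + 4 = -9212 + j241.92 → |·| ≈ 9215.2, ∠ ≈ 178.50°
|G| = 20 · 99.202 / 9215.2 ≈ 0.2153
Gain = 20 log₁₀(0.2153) ≈ -13.34 dB
∠G = 75.40° − 178.50° = -103.10°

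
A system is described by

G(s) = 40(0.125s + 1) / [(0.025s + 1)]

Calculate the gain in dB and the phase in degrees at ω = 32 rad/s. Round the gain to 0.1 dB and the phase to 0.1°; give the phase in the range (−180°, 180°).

42.2 dB, 37.3°

At ω = 32 rad/s:
zero (1 + j32·0.125) = 1 + j4 → |·| ≈ 4.1231, ∠ ≈ 75.96°
pole (1 + j32·0.025) = 1 + j0.8 → |·| ≈ 1.2806, ∠ ≈ 38.66°
|G| = 40 · 4.1231 / (1.2806) ≈ 128.79
Gain = 20 log₁₀(128.79) ≈ 42.20 dB
∠G = (75.96°) − (38.66°) = 37.30°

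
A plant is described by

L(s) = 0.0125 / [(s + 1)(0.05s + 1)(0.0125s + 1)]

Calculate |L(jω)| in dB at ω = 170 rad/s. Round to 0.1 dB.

At ω = 170 rad/s:
pole (1 + j170·1) = 1 + j170 → |·| ≈ 170, ∠ ≈ 89.66°
pole (1 + j170·0.05) = 1 + j8.5 → |·| ≈ 8.5586, ∠ ≈ 83.29°
pole (1 + j170·0.0125) = 1 + j2.125 → |·| ≈ 2.3485, ∠ ≈ 64.80°
|L| = 0.0125 · 1 / (170 · 8.5586 · 2.3485) ≈ 3.6582e-06
Gain = 20 log₁₀(3.6582e-06) ≈ -108.73 dB

-108.7 dB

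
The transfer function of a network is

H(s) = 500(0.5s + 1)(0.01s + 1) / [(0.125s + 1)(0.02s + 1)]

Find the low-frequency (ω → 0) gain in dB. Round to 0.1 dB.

H(0) = 500 · 1 / 1 = 500
20 log₁₀(500) ≈ 53.98 dB

54.0 dB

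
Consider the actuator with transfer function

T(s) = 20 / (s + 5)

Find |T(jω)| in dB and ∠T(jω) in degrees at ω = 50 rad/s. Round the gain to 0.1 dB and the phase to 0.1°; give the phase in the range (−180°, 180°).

At s = jω = j50:
pole (s+5): 5 + j50 → |·| = √(5²+50²) = √2525 ≈ 50.249, ∠ = arctan(50/5) ≈ 84.29°
|T| = 20 / 50.249 ≈ 0.39802
Gain = 20 log₁₀(0.39802) ≈ -8.00 dB
∠T = 0.00° − 84.29° = -84.29°

-8.0 dB, -84.3°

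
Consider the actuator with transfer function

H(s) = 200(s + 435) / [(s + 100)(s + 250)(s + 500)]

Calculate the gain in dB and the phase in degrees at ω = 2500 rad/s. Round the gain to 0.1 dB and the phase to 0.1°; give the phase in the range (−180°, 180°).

-90.0 dB, -170.6°

At s = jω = j2500:
zero (s+435): 435 + j2500 → |·| = √(435²+2500²) = √6439225 ≈ 2537.6, ∠ = arctan(2500/435) ≈ 80.13°
pole (s+100): 100 + j2500 → |·| = √(100²+2500²) = √6260000 ≈ 2502, ∠ = arctan(2500/100) ≈ 87.71°
pole (s+250): 250 + j2500 → |·| = √(250²+2500²) = √6312500 ≈ 2512.5, ∠ = arctan(2500/250) ≈ 84.29°
pole (s+500): 500 + j2500 → |·| = √(500²+2500²) = √6500000 ≈ 2549.5, ∠ = arctan(2500/500) ≈ 78.69°
|H| = 200 · 2537.6 / 1.6027e+10 ≈ 3.1667e-05
Gain = 20 log₁₀(3.1667e-05) ≈ -89.99 dB
∠H = 80.13° − 250.69° = -170.56°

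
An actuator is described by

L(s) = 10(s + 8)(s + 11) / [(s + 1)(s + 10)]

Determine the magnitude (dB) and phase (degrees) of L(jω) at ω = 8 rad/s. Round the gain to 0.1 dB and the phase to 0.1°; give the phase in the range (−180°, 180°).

At s = jω = j8:
zero (s+8): 8 + j8 → |·| = √(8²+8²) = √128 ≈ 11.314, ∠ = arctan(8/8) ≈ 45.00°
zero (s+11): 11 + j8 → |·| = √(11²+8²) = √185 ≈ 13.601, ∠ = arctan(8/11) ≈ 36.03°
pole (s+1): 1 + j8 → |·| = √(1²+8²) = √65 ≈ 8.0623, ∠ = arctan(8/1) ≈ 82.87°
pole (s+10): 10 + j8 → |·| = √(10²+8²) = √164 ≈ 12.806, ∠ = arctan(8/10) ≈ 38.66°
|L| = 10 · 153.88 / 103.25 ≈ 14.904
Gain = 20 log₁₀(14.904) ≈ 23.47 dB
∠L = 81.03° − 121.53° = -40.50°

23.5 dB, -40.5°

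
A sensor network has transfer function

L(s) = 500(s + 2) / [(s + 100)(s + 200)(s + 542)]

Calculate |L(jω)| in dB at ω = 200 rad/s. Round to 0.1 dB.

At s = jω = j200:
zero (s+2): 2 + j200 → |·| = √(2²+200²) = √40004 ≈ 200.01, ∠ = arctan(200/2) ≈ 89.43°
pole (s+100): 100 + j200 → |·| = √(100²+200²) = √50000 ≈ 223.61, ∠ = arctan(200/100) ≈ 63.43°
pole (s+200): 200 + j200 → |·| = √(200²+200²) = √80000 ≈ 282.84, ∠ = arctan(200/200) ≈ 45.00°
pole (s+542): 542 + j200 → |·| = √(542²+200²) = √333764 ≈ 577.72, ∠ = arctan(200/542) ≈ 20.25°
|L| = 500 · 200.01 / 3.6538e+07 ≈ 0.002737
Gain = 20 log₁₀(0.002737) ≈ -51.25 dB

-51.3 dB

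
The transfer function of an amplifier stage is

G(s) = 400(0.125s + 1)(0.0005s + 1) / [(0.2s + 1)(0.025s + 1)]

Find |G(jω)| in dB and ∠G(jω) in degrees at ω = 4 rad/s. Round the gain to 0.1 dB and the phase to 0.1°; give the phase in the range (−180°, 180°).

50.8 dB, -17.7°

At ω = 4 rad/s:
zero (1 + j4·0.125) = 1 + j0.5 → |·| ≈ 1.118, ∠ ≈ 26.57°
zero (1 + j4·0.0005) = 1 + j0.002 → |·| ≈ 1, ∠ ≈ 0.11°
pole (1 + j4·0.2) = 1 + j0.8 → |·| ≈ 1.2806, ∠ ≈ 38.66°
pole (1 + j4·0.025) = 1 + j0.1 → |·| ≈ 1.005, ∠ ≈ 5.71°
|G| = 400 · 1.118 · 1 / (1.2806 · 1.005) ≈ 347.47
Gain = 20 log₁₀(347.47) ≈ 50.82 dB
∠G = (26.57° + 0.11°) − (38.66° + 5.71°) = -17.69°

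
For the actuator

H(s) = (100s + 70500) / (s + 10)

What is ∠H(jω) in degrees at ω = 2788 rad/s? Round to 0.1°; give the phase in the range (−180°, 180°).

Substitute s = j2788:
Numerator: 100(j2788) + 70500 = 70500 + j278800
Denominator: (j2788) + 10 = 10 + j2788
|N| = √(70500² + 278800²) ≈ 2.8758e+05, ∠N ≈ 75.81°
|D| = √(10² + 2788²) ≈ 2788, ∠D ≈ 89.79°
∠H = 75.81° − 89.79° = -13.98°

-14.0°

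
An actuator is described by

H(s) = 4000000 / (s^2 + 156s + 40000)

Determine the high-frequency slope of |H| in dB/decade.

Each pole contributes −20 dB/decade at high frequency; each zero contributes +20 dB/decade.
Net: 0 zero(s) − 2 pole(s) → -40 dB/decade.

-40 dB/decade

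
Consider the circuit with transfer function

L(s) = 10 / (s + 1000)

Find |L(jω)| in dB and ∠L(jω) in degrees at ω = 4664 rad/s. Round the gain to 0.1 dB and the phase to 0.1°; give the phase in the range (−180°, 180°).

-53.6 dB, -77.9°

At s = jω = j4664:
pole (s+1000): 1000 + j4664 → |·| = √(1000²+4664²) = √22752896 ≈ 4770, ∠ = arctan(4664/1000) ≈ 77.90°
|L| = 10 / 4770 ≈ 0.0020964
Gain = 20 log₁₀(0.0020964) ≈ -53.57 dB
∠L = 0.00° − 77.90° = -77.90°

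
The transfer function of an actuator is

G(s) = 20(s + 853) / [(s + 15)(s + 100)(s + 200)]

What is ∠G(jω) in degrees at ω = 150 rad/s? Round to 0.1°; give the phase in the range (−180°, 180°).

At s = jω = j150:
zero (s+853): 853 + j150 → |·| = √(853²+150²) = √750109 ≈ 866.09, ∠ = arctan(150/853) ≈ 9.97°
pole (s+15): 15 + j150 → |·| = √(15²+150²) = √22725 ≈ 150.75, ∠ = arctan(150/15) ≈ 84.29°
pole (s+100): 100 + j150 → |·| = √(100²+150²) = √32500 ≈ 180.28, ∠ = arctan(150/100) ≈ 56.31°
pole (s+200): 200 + j150 → |·| = √(200²+150²) = √62500 ≈ 250, ∠ = arctan(150/200) ≈ 36.87°
∠G = 9.97° − 177.47° = -167.50°

-167.5°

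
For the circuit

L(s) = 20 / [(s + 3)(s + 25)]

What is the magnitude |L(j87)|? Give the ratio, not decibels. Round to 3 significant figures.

At s = jω = j87:
pole (s+3): 3 + j87 → |·| = √(3²+87²) = √7578 ≈ 87.052, ∠ = arctan(87/3) ≈ 88.03°
pole (s+25): 25 + j87 → |·| = √(25²+87²) = √8194 ≈ 90.521, ∠ = arctan(87/25) ≈ 73.97°
|L| = 20 / 7880 ≈ 0.0025381

0.00254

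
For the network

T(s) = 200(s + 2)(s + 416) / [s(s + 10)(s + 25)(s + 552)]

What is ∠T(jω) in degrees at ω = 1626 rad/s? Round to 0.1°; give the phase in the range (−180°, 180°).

At s = jω = j1626:
zero (s+2): 2 + j1626 → |·| = √(2²+1626²) = √2643880 ≈ 1626, ∠ = arctan(1626/2) ≈ 89.93°
zero (s+416): 416 + j1626 → |·| = √(416²+1626²) = √2816932 ≈ 1678.4, ∠ = arctan(1626/416) ≈ 75.65°
pole (s+10): 10 + j1626 → |·| = √(10²+1626²) = √2643976 ≈ 1626, ∠ = arctan(1626/10) ≈ 89.65°
pole (s+25): 25 + j1626 → |·| = √(25²+1626²) = √2644501 ≈ 1626.2, ∠ = arctan(1626/25) ≈ 89.12°
pole (s+552): 552 + j1626 → |·| = √(552²+1626²) = √2948580 ≈ 1717.1, ∠ = arctan(1626/552) ≈ 71.25°
pole at origin: |s| = 1626, ∠ = 90.00° (in denominator)
∠T = 165.58° − 340.02° = -174.44°

-174.4°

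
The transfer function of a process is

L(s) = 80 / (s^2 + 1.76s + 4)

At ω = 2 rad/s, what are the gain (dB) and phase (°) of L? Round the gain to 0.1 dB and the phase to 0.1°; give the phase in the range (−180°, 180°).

27.1 dB, -90.0°

At s = jω = j2:
quadratic: (j2)² + 1.76·j2 + 4 = 0 + j3.52 → |·| ≈ 3.52, ∠ ≈ 90.00°
|L| = 80 / 3.52 ≈ 22.727
Gain = 20 log₁₀(22.727) ≈ 27.13 dB
∠L = 0.00° − 90.00° = -90.00°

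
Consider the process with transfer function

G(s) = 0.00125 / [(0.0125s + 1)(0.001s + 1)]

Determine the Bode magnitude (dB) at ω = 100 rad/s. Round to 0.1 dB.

At ω = 100 rad/s:
pole (1 + j100·0.0125) = 1 + j1.25 → |·| ≈ 1.6008, ∠ ≈ 51.34°
pole (1 + j100·0.001) = 1 + j0.1 → |·| ≈ 1.005, ∠ ≈ 5.71°
|G| = 0.00125 · 1 / (1.6008 · 1.005) ≈ 0.00077697
Gain = 20 log₁₀(0.00077697) ≈ -62.19 dB

-62.2 dB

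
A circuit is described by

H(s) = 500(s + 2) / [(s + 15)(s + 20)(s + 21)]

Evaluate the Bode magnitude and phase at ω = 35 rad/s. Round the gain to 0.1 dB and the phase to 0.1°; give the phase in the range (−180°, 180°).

At s = jω = j35:
zero (s+2): 2 + j35 → |·| = √(2²+35²) = √1229 ≈ 35.057, ∠ = arctan(35/2) ≈ 86.73°
pole (s+15): 15 + j35 → |·| = √(15²+35²) = √1450 ≈ 38.079, ∠ = arctan(35/15) ≈ 66.80°
pole (s+20): 20 + j35 → |·| = √(20²+35²) = √1625 ≈ 40.311, ∠ = arctan(35/20) ≈ 60.26°
pole (s+21): 21 + j35 → |·| = √(21²+35²) = √1666 ≈ 40.817, ∠ = arctan(35/21) ≈ 59.04°
|H| = 500 · 35.057 / 62654 ≈ 0.27977
Gain = 20 log₁₀(0.27977) ≈ -11.06 dB
∠H = 86.73° − 186.10° = -99.37°

-11.1 dB, -99.4°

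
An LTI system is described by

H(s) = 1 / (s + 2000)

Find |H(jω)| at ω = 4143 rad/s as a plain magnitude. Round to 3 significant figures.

Substitute s = j4143:
Numerator: 1 = 1 + j0
Denominator: (j4143) + 2000 = 2000 + j4143
|N| = √(1² + 0²) ≈ 1, ∠N ≈ 0.00°
|D| = √(2000² + 4143²) ≈ 4600.5, ∠D ≈ 64.23°
|H| = 1 / 4600.5 ≈ 0.00021737

0.000217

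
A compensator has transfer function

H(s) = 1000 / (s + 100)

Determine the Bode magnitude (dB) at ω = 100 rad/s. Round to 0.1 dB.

17.0 dB

Substitute s = j100:
Numerator: 1000 = 1000 + j0
Denominator: (j100) + 100 = 100 + j100
|N| = √(1000² + 0²) ≈ 1000, ∠N ≈ 0.00°
|D| = √(100² + 100²) ≈ 141.42, ∠D ≈ 45.00°
|H| = 1000 / 141.42 ≈ 7.0711
Gain = 20 log₁₀(7.0711) ≈ 16.99 dB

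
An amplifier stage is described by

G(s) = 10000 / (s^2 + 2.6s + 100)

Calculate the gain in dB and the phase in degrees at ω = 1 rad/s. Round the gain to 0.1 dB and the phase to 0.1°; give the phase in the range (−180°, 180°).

40.1 dB, -1.5°

At s = jω = j1:
quadratic: (j1)² + 2.6·j1 + 100 = 99 + j2.6 → |·| ≈ 99.034, ∠ ≈ 1.50°
|G| = 10000 / 99.034 ≈ 100.98
Gain = 20 log₁₀(100.98) ≈ 40.08 dB
∠G = 0.00° − 1.50° = -1.50°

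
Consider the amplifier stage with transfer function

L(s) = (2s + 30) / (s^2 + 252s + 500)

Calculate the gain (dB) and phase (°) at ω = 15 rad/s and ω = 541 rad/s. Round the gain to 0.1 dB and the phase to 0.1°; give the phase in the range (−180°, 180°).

ω = 15: -39.0 dB, -40.8°; ω = 541: -49.5 dB, -66.6°

Substitute s = j15:
Numerator: 2(j15) + 30 = 30 + j30
Denominator: (j15)^2 + 252(j15) + 500 = 275 + j3780
|N| = √(30² + 30²) ≈ 42.426, ∠N ≈ 45.00°
|D| = √(275² + 3780²) ≈ 3790, ∠D ≈ 85.84°
|L| = 42.426 / 3790 ≈ 0.011194
Gain = 20 log₁₀(0.011194) ≈ -39.02 dB
∠L = 45.00° − 85.84° = -40.84°

Substitute s = j541:
Numerator: 2(j541) + 30 = 30 + j1082
Denominator: (j541)^2 + 252(j541) + 500 = -292181 + j136332
|N| = √(30² + 1082²) ≈ 1082.4, ∠N ≈ 88.41°
|D| = √(292181² + 136332²) ≈ 3.2242e+05, ∠D ≈ 154.99°
|L| = 1082.4 / 3.2242e+05 ≈ 0.0033571
Gain = 20 log₁₀(0.0033571) ≈ -49.48 dB
∠L = 88.41° − 154.99° = -66.58°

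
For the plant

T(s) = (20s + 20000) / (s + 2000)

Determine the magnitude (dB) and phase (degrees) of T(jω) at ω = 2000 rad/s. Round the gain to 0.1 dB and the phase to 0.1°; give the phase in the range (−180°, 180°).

Substitute s = j2000:
Numerator: 20(j2000) + 20000 = 20000 + j40000
Denominator: (j2000) + 2000 = 2000 + j2000
|N| = √(20000² + 40000²) ≈ 44721, ∠N ≈ 63.43°
|D| = √(2000² + 2000²) ≈ 2828.4, ∠D ≈ 45.00°
|T| = 44721 / 2828.4 ≈ 15.811
Gain = 20 log₁₀(15.811) ≈ 23.98 dB
∠T = 63.43° − 45.00° = 18.43°

24.0 dB, 18.4°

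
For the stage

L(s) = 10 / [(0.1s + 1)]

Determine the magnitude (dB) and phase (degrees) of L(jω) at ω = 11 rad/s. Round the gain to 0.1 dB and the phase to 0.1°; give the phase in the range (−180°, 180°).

At ω = 11 rad/s:
pole (1 + j11·0.1) = 1 + j1.1 → |·| ≈ 1.4866, ∠ ≈ 47.73°
|L| = 10 · 1 / (1.4866) ≈ 6.7268
Gain = 20 log₁₀(6.7268) ≈ 16.56 dB
∠L = (0°) − (47.73°) = -47.73°

16.6 dB, -47.7°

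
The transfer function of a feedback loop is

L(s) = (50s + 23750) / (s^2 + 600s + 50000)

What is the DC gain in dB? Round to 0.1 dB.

L(0) = 23750 / 50000 = 0.475
20 log₁₀(0.475) ≈ -6.47 dB

-6.5 dB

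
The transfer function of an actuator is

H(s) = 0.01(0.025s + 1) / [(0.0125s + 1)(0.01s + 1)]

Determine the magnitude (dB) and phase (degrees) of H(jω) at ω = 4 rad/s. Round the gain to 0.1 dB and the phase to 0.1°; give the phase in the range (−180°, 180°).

At ω = 4 rad/s:
zero (1 + j4·0.025) = 1 + j0.1 → |·| ≈ 1.005, ∠ ≈ 5.71°
pole (1 + j4·0.0125) = 1 + j0.05 → |·| ≈ 1.0012, ∠ ≈ 2.86°
pole (1 + j4·0.01) = 1 + j0.04 → |·| ≈ 1.0008, ∠ ≈ 2.29°
|H| = 0.01 · 1.005 / (1.0012 · 1.0008) ≈ 0.01003
Gain = 20 log₁₀(0.01003) ≈ -39.97 dB
∠H = (5.71°) − (2.86° + 2.29°) = 0.56°

-40.0 dB, 0.6°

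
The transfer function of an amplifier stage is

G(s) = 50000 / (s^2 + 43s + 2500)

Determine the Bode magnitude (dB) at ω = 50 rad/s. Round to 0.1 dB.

At s = jω = j50:
quadratic: (j50)² + 43·j50 + 2500 = 0 + j2150 → |·| ≈ 2150, ∠ ≈ 90.00°
|G| = 50000 / 2150 ≈ 23.256
Gain = 20 log₁₀(23.256) ≈ 27.33 dB

27.3 dB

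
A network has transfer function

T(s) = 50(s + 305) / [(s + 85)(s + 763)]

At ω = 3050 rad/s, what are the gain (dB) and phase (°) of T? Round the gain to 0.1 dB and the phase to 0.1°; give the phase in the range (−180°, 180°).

-35.9 dB, -80.1°

At s = jω = j3050:
zero (s+305): 305 + j3050 → |·| = √(305²+3050²) = √9395525 ≈ 3065.2, ∠ = arctan(3050/305) ≈ 84.29°
pole (s+85): 85 + j3050 → |·| = √(85²+3050²) = √9309725 ≈ 3051.2, ∠ = arctan(3050/85) ≈ 88.40°
pole (s+763): 763 + j3050 → |·| = √(763²+3050²) = √9884669 ≈ 3144, ∠ = arctan(3050/763) ≈ 75.95°
|T| = 50 · 3065.2 / 9.593e+06 ≈ 0.015976
Gain = 20 log₁₀(0.015976) ≈ -35.93 dB
∠T = 84.29° − 164.35° = -80.06°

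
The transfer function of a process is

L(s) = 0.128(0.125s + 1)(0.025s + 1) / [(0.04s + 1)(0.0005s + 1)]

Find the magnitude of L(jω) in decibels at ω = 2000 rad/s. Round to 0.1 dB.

23.0 dB

At ω = 2000 rad/s:
zero (1 + j2000·0.125) = 1 + j250 → |·| ≈ 250, ∠ ≈ 89.77°
zero (1 + j2000·0.025) = 1 + j50 → |·| ≈ 50.01, ∠ ≈ 88.85°
pole (1 + j2000·0.04) = 1 + j80 → |·| ≈ 80.006, ∠ ≈ 89.28°
pole (1 + j2000·0.0005) = 1 + j1 → |·| ≈ 1.4142, ∠ ≈ 45.00°
|L| = 0.128 · 250 · 50.01 / (80.006 · 1.4142) ≈ 14.144
Gain = 20 log₁₀(14.144) ≈ 23.01 dB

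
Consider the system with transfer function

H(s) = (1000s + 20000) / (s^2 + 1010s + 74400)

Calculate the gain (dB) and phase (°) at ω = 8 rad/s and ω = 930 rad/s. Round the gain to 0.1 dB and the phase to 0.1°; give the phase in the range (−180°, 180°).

ω = 8: -10.8 dB, 15.6°; ω = 930: -2.4 dB, -41.3°

Substitute s = j8:
Numerator: 1000(j8) + 20000 = 20000 + j8000
Denominator: (j8)^2 + 1010(j8) + 74400 = 74336 + j8080
|N| = √(20000² + 8000²) ≈ 21541, ∠N ≈ 21.80°
|D| = √(74336² + 8080²) ≈ 74774, ∠D ≈ 6.20°
|H| = 21541 / 74774 ≈ 0.28808
Gain = 20 log₁₀(0.28808) ≈ -10.81 dB
∠H = 21.80° − 6.20° = 15.60°

Substitute s = j930:
Numerator: 1000(j930) + 20000 = 20000 + j930000
Denominator: (j930)^2 + 1010(j930) + 74400 = -790500 + j939300
|N| = √(20000² + 930000²) ≈ 9.3022e+05, ∠N ≈ 88.77°
|D| = √(790500² + 939300²) ≈ 1.2277e+06, ∠D ≈ 130.08°
|H| = 9.3022e+05 / 1.2277e+06 ≈ 0.75769
Gain = 20 log₁₀(0.75769) ≈ -2.41 dB
∠H = 88.77° − 130.08° = -41.31°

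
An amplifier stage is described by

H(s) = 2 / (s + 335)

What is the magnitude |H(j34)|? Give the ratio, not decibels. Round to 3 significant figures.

Substitute s = j34:
Numerator: 2 = 2 + j0
Denominator: (j34) + 335 = 335 + j34
|N| = √(2² + 0²) ≈ 2, ∠N ≈ 0.00°
|D| = √(335² + 34²) ≈ 336.72, ∠D ≈ 5.80°
|H| = 2 / 336.72 ≈ 0.0059397

0.00594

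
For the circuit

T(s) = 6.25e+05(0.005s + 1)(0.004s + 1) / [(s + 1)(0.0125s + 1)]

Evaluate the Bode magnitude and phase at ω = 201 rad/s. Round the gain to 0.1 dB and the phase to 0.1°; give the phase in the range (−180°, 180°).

66.4 dB, -74.1°

At ω = 201 rad/s:
zero (1 + j201·0.005) = 1 + j1.005 → |·| ≈ 1.4178, ∠ ≈ 45.14°
zero (1 + j201·0.004) = 1 + j0.804 → |·| ≈ 1.2831, ∠ ≈ 38.80°
pole (1 + j201·1) = 1 + j201 → |·| ≈ 201, ∠ ≈ 89.71°
pole (1 + j201·0.0125) = 1 + j2.5125 → |·| ≈ 2.7042, ∠ ≈ 68.30°
|T| = 6.25e+05 · 1.4178 · 1.2831 / (201 · 2.7042) ≈ 2091.8
Gain = 20 log₁₀(2091.8) ≈ 66.41 dB
∠T = (45.14° + 38.80°) − (89.71° + 68.30°) = -74.07°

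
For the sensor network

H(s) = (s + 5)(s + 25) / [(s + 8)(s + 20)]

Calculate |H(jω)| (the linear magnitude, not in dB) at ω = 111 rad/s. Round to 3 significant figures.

1.01

At s = jω = j111:
zero (s+5): 5 + j111 → |·| = √(5²+111²) = √12346 ≈ 111.11, ∠ = arctan(111/5) ≈ 87.42°
zero (s+25): 25 + j111 → |·| = √(25²+111²) = √12946 ≈ 113.78, ∠ = arctan(111/25) ≈ 77.31°
pole (s+8): 8 + j111 → |·| = √(8²+111²) = √12385 ≈ 111.29, ∠ = arctan(111/8) ≈ 85.88°
pole (s+20): 20 + j111 → |·| = √(20²+111²) = √12721 ≈ 112.79, ∠ = arctan(111/20) ≈ 79.79°
|H| = 1 · 12642 / 12552 ≈ 1.0072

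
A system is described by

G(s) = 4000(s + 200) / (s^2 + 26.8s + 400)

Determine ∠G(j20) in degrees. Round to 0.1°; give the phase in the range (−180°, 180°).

At s = jω = j20:
zero (s+200): 200 + j20 → |·| = √(200²+20²) = √40400 ≈ 201, ∠ = arctan(20/200) ≈ 5.71°
quadratic: (j20)² + 26.8·j20 + 400 = 0 + j536 → |·| ≈ 536, ∠ ≈ 90.00°
∠G = 5.71° − 90.00° = -84.29°

-84.3°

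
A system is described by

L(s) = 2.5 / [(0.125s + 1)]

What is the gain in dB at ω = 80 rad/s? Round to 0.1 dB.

-12.1 dB

At ω = 80 rad/s:
pole (1 + j80·0.125) = 1 + j10 → |·| ≈ 10.05, ∠ ≈ 84.29°
|L| = 2.5 · 1 / (10.05) ≈ 0.24876
Gain = 20 log₁₀(0.24876) ≈ -12.08 dB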